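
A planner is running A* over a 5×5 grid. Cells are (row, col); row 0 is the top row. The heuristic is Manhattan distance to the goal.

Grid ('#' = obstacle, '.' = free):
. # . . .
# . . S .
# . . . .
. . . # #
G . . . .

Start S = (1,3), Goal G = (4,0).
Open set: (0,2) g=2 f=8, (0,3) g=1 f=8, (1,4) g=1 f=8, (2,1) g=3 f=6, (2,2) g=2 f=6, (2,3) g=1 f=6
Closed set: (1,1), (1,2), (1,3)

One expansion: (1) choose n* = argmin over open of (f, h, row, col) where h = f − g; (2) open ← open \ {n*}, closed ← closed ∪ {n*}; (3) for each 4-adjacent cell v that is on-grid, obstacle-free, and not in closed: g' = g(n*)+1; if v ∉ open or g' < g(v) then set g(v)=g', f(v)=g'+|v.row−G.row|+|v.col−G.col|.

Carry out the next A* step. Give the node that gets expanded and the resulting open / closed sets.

expanded=(2,1); open=[(0,2) g=2 f=8, (0,3) g=1 f=8, (1,4) g=1 f=8, (2,2) g=2 f=6, (2,3) g=1 f=6, (3,1) g=4 f=6]; closed=[(1,1), (1,2), (1,3), (2,1)]

step 1: expand (2,1) (f=6, h=3) → closed; open now [(0,2) g=2 f=8, (0,3) g=1 f=8, (1,4) g=1 f=8, (2,2) g=2 f=6, (2,3) g=1 f=6, (3,1) g=4 f=6]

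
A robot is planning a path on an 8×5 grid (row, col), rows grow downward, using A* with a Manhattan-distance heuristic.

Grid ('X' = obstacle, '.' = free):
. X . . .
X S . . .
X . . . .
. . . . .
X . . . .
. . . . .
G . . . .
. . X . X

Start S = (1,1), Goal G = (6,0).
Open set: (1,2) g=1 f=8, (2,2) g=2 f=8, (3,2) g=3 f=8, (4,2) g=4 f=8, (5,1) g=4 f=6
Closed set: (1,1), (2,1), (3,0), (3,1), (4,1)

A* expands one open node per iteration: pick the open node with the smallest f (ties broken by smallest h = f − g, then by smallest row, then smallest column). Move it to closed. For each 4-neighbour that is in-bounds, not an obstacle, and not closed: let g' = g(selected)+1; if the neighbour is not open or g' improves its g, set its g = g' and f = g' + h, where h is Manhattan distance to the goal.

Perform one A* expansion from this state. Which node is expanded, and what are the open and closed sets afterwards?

step 1: expand (5,1) (f=6, h=2) → closed; open now [(1,2) g=1 f=8, (2,2) g=2 f=8, (3,2) g=3 f=8, (4,2) g=4 f=8, (5,0) g=5 f=6, (5,2) g=5 f=8, (6,1) g=5 f=6]

expanded=(5,1); open=[(1,2) g=1 f=8, (2,2) g=2 f=8, (3,2) g=3 f=8, (4,2) g=4 f=8, (5,0) g=5 f=6, (5,2) g=5 f=8, (6,1) g=5 f=6]; closed=[(1,1), (2,1), (3,0), (3,1), (4,1), (5,1)]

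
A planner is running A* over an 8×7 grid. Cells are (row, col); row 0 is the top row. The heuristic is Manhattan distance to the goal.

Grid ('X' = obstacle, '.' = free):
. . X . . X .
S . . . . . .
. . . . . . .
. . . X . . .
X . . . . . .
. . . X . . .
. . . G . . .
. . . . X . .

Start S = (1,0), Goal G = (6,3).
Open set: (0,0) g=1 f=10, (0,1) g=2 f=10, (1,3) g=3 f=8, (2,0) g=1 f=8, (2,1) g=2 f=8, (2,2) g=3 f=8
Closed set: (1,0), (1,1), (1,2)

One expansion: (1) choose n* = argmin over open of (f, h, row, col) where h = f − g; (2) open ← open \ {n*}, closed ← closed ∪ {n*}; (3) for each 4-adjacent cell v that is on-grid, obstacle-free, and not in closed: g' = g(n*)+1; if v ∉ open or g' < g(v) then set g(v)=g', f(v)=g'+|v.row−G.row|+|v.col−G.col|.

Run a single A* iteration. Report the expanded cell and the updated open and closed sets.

expanded=(1,3); open=[(0,0) g=1 f=10, (0,1) g=2 f=10, (0,3) g=4 f=10, (1,4) g=4 f=10, (2,0) g=1 f=8, (2,1) g=2 f=8, (2,2) g=3 f=8, (2,3) g=4 f=8]; closed=[(1,0), (1,1), (1,2), (1,3)]

step 1: expand (1,3) (f=8, h=5) → closed; open now [(0,0) g=1 f=10, (0,1) g=2 f=10, (0,3) g=4 f=10, (1,4) g=4 f=10, (2,0) g=1 f=8, (2,1) g=2 f=8, (2,2) g=3 f=8, (2,3) g=4 f=8]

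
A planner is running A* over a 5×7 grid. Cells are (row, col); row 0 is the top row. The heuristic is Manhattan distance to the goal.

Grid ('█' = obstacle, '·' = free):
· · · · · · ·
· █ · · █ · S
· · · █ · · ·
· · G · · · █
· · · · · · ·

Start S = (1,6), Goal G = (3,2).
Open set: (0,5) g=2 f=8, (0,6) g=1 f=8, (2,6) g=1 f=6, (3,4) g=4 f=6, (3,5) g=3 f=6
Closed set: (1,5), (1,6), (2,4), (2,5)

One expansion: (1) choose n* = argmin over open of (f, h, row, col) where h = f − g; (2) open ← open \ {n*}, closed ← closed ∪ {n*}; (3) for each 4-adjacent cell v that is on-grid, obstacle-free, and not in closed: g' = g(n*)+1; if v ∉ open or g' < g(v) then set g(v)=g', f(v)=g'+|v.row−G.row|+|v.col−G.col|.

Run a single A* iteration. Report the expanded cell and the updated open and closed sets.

step 1: expand (3,4) (f=6, h=2) → closed; open now [(0,5) g=2 f=8, (0,6) g=1 f=8, (2,6) g=1 f=6, (3,3) g=5 f=6, (3,5) g=3 f=6, (4,4) g=5 f=8]

expanded=(3,4); open=[(0,5) g=2 f=8, (0,6) g=1 f=8, (2,6) g=1 f=6, (3,3) g=5 f=6, (3,5) g=3 f=6, (4,4) g=5 f=8]; closed=[(1,5), (1,6), (2,4), (2,5), (3,4)]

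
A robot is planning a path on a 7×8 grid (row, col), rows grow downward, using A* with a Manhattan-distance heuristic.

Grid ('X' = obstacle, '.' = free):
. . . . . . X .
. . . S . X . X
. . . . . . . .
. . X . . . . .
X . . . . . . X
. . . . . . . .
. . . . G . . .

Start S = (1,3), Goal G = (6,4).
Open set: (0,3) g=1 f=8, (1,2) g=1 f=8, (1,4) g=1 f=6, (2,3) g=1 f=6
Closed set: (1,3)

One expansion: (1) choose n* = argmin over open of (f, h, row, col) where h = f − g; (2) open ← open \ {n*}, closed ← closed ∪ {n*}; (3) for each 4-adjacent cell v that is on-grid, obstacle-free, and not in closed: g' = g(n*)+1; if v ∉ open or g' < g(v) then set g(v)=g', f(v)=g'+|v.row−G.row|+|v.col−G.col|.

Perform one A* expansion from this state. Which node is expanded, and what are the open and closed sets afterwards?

step 1: expand (1,4) (f=6, h=5) → closed; open now [(0,3) g=1 f=8, (0,4) g=2 f=8, (1,2) g=1 f=8, (2,3) g=1 f=6, (2,4) g=2 f=6]

expanded=(1,4); open=[(0,3) g=1 f=8, (0,4) g=2 f=8, (1,2) g=1 f=8, (2,3) g=1 f=6, (2,4) g=2 f=6]; closed=[(1,3), (1,4)]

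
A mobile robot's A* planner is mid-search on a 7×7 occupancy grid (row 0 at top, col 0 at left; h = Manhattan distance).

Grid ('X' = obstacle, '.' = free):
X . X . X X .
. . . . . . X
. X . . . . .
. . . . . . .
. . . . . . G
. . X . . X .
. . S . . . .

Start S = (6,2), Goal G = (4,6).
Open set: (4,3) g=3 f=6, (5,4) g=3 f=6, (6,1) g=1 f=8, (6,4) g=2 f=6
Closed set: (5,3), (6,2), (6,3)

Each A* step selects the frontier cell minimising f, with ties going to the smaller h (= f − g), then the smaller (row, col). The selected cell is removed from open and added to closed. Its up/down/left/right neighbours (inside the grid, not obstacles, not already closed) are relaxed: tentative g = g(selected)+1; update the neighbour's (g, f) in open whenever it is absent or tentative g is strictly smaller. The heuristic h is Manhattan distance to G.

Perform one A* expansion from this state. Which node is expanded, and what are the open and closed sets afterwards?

step 1: expand (4,3) (f=6, h=3) → closed; open now [(3,3) g=4 f=8, (4,2) g=4 f=8, (4,4) g=4 f=6, (5,4) g=3 f=6, (6,1) g=1 f=8, (6,4) g=2 f=6]

expanded=(4,3); open=[(3,3) g=4 f=8, (4,2) g=4 f=8, (4,4) g=4 f=6, (5,4) g=3 f=6, (6,1) g=1 f=8, (6,4) g=2 f=6]; closed=[(4,3), (5,3), (6,2), (6,3)]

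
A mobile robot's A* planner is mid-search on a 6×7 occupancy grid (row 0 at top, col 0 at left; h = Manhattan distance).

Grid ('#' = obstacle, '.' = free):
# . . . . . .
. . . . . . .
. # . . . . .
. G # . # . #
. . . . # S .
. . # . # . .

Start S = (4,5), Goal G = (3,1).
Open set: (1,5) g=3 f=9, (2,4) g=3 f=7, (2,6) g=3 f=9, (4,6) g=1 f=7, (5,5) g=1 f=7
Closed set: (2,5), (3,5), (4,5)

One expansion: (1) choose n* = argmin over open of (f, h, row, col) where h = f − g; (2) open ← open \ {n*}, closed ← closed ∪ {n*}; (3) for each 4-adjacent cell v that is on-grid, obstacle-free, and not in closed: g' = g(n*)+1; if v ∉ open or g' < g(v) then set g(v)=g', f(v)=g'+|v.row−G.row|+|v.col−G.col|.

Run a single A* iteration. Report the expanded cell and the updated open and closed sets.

step 1: expand (2,4) (f=7, h=4) → closed; open now [(1,4) g=4 f=9, (1,5) g=3 f=9, (2,3) g=4 f=7, (2,6) g=3 f=9, (4,6) g=1 f=7, (5,5) g=1 f=7]

expanded=(2,4); open=[(1,4) g=4 f=9, (1,5) g=3 f=9, (2,3) g=4 f=7, (2,6) g=3 f=9, (4,6) g=1 f=7, (5,5) g=1 f=7]; closed=[(2,4), (2,5), (3,5), (4,5)]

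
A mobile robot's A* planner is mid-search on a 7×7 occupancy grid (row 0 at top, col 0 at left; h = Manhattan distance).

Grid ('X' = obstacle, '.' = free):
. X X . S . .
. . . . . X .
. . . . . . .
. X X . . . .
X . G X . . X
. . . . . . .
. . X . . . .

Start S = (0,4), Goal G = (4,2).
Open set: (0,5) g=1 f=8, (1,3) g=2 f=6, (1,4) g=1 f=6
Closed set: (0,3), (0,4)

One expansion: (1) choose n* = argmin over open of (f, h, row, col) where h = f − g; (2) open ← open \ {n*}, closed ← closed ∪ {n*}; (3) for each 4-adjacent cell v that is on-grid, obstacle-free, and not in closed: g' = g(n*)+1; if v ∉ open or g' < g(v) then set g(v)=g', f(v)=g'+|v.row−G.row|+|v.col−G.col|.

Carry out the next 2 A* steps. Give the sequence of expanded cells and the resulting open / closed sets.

order=[(1,3) → (1,2)]; open=[(0,5) g=1 f=8, (1,1) g=4 f=8, (1,4) g=1 f=6, (2,2) g=4 f=6, (2,3) g=3 f=6]; closed=[(0,3), (0,4), (1,2), (1,3)]

step 1: expand (1,3) (f=6, h=4) → closed; open now [(0,5) g=1 f=8, (1,2) g=3 f=6, (1,4) g=1 f=6, (2,3) g=3 f=6]
step 2: expand (1,2) (f=6, h=3) → closed; open now [(0,5) g=1 f=8, (1,1) g=4 f=8, (1,4) g=1 f=6, (2,2) g=4 f=6, (2,3) g=3 f=6]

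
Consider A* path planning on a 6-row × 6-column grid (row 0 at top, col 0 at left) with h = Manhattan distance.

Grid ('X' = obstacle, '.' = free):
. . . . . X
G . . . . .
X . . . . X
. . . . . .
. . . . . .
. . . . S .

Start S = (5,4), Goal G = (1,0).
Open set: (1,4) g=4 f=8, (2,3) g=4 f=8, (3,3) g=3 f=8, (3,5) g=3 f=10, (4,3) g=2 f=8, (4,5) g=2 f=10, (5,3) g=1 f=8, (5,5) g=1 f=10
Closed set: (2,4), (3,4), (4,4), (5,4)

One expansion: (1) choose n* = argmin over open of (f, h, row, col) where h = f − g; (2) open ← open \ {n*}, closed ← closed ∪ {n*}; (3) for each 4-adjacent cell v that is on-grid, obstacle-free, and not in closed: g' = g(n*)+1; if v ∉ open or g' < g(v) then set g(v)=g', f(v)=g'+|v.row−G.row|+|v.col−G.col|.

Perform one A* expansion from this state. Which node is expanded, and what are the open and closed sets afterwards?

step 1: expand (1,4) (f=8, h=4) → closed; open now [(0,4) g=5 f=10, (1,3) g=5 f=8, (1,5) g=5 f=10, (2,3) g=4 f=8, (3,3) g=3 f=8, (3,5) g=3 f=10, (4,3) g=2 f=8, (4,5) g=2 f=10, (5,3) g=1 f=8, (5,5) g=1 f=10]

expanded=(1,4); open=[(0,4) g=5 f=10, (1,3) g=5 f=8, (1,5) g=5 f=10, (2,3) g=4 f=8, (3,3) g=3 f=8, (3,5) g=3 f=10, (4,3) g=2 f=8, (4,5) g=2 f=10, (5,3) g=1 f=8, (5,5) g=1 f=10]; closed=[(1,4), (2,4), (3,4), (4,4), (5,4)]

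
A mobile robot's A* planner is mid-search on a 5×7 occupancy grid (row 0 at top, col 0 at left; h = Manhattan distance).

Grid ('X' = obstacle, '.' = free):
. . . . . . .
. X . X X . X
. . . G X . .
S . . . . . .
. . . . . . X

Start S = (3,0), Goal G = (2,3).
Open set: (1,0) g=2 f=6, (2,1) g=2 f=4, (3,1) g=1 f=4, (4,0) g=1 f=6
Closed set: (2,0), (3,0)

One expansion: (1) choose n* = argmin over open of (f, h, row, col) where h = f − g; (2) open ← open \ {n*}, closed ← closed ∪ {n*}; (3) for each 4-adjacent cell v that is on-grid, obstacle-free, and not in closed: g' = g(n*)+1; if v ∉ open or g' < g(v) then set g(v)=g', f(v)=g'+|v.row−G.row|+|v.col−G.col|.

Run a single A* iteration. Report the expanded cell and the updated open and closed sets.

step 1: expand (2,1) (f=4, h=2) → closed; open now [(1,0) g=2 f=6, (2,2) g=3 f=4, (3,1) g=1 f=4, (4,0) g=1 f=6]

expanded=(2,1); open=[(1,0) g=2 f=6, (2,2) g=3 f=4, (3,1) g=1 f=4, (4,0) g=1 f=6]; closed=[(2,0), (2,1), (3,0)]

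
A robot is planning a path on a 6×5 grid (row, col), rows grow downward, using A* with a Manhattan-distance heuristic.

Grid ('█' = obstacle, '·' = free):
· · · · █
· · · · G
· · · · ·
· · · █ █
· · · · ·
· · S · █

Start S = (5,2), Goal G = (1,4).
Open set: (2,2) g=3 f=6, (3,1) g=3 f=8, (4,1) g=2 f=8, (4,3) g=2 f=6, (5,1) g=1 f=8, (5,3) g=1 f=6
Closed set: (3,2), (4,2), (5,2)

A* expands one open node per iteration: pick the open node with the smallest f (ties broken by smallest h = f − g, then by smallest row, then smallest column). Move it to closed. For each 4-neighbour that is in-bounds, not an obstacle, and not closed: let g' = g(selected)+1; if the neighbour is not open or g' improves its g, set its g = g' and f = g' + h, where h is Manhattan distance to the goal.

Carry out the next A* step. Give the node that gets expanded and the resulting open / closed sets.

step 1: expand (2,2) (f=6, h=3) → closed; open now [(1,2) g=4 f=6, (2,1) g=4 f=8, (2,3) g=4 f=6, (3,1) g=3 f=8, (4,1) g=2 f=8, (4,3) g=2 f=6, (5,1) g=1 f=8, (5,3) g=1 f=6]

expanded=(2,2); open=[(1,2) g=4 f=6, (2,1) g=4 f=8, (2,3) g=4 f=6, (3,1) g=3 f=8, (4,1) g=2 f=8, (4,3) g=2 f=6, (5,1) g=1 f=8, (5,3) g=1 f=6]; closed=[(2,2), (3,2), (4,2), (5,2)]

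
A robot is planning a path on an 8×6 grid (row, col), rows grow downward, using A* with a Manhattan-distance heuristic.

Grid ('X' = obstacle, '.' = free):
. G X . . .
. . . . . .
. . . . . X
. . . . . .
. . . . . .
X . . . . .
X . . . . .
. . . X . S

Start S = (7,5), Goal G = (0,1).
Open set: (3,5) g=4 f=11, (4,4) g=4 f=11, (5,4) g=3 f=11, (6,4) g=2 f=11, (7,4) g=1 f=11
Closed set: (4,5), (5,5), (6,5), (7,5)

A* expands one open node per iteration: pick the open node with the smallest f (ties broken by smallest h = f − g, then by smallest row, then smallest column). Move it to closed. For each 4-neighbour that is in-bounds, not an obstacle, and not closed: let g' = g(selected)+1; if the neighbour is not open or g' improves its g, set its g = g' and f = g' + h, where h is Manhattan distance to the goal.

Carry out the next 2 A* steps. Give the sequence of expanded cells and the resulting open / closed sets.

step 1: expand (3,5) (f=11, h=7) → closed; open now [(3,4) g=5 f=11, (4,4) g=4 f=11, (5,4) g=3 f=11, (6,4) g=2 f=11, (7,4) g=1 f=11]
step 2: expand (3,4) (f=11, h=6) → closed; open now [(2,4) g=6 f=11, (3,3) g=6 f=11, (4,4) g=4 f=11, (5,4) g=3 f=11, (6,4) g=2 f=11, (7,4) g=1 f=11]

order=[(3,5) → (3,4)]; open=[(2,4) g=6 f=11, (3,3) g=6 f=11, (4,4) g=4 f=11, (5,4) g=3 f=11, (6,4) g=2 f=11, (7,4) g=1 f=11]; closed=[(3,4), (3,5), (4,5), (5,5), (6,5), (7,5)]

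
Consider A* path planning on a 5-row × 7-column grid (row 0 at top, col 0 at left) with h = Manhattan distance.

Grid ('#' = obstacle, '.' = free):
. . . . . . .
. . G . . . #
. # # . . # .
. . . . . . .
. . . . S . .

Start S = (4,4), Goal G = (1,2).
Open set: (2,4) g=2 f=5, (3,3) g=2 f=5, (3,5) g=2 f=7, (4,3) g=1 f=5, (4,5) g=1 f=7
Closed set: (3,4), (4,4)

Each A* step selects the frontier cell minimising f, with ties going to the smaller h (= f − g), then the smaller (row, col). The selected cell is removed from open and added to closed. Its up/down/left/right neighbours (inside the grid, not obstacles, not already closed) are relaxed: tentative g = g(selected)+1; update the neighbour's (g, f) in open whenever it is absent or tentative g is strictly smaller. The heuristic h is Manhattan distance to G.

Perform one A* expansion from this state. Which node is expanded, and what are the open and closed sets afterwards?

step 1: expand (2,4) (f=5, h=3) → closed; open now [(1,4) g=3 f=5, (2,3) g=3 f=5, (3,3) g=2 f=5, (3,5) g=2 f=7, (4,3) g=1 f=5, (4,5) g=1 f=7]

expanded=(2,4); open=[(1,4) g=3 f=5, (2,3) g=3 f=5, (3,3) g=2 f=5, (3,5) g=2 f=7, (4,3) g=1 f=5, (4,5) g=1 f=7]; closed=[(2,4), (3,4), (4,4)]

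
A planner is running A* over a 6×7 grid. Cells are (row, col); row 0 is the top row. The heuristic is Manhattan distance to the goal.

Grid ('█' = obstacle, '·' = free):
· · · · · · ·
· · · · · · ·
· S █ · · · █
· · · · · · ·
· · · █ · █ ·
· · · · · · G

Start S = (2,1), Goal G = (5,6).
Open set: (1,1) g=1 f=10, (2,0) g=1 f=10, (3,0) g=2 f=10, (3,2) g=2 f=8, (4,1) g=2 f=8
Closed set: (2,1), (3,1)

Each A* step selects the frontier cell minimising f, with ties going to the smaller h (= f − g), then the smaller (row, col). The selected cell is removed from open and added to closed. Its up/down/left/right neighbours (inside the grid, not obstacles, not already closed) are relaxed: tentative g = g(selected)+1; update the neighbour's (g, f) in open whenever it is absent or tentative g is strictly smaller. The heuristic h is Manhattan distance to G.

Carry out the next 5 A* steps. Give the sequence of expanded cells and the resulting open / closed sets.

step 1: expand (3,2) (f=8, h=6) → closed; open now [(1,1) g=1 f=10, (2,0) g=1 f=10, (3,0) g=2 f=10, (3,3) g=3 f=8, (4,1) g=2 f=8, (4,2) g=3 f=8]
step 2: expand (3,3) (f=8, h=5) → closed; open now [(1,1) g=1 f=10, (2,0) g=1 f=10, (2,3) g=4 f=10, (3,0) g=2 f=10, (3,4) g=4 f=8, (4,1) g=2 f=8, (4,2) g=3 f=8]
step 3: expand (3,4) (f=8, h=4) → closed; open now [(1,1) g=1 f=10, (2,0) g=1 f=10, (2,3) g=4 f=10, (2,4) g=5 f=10, (3,0) g=2 f=10, (3,5) g=5 f=8, (4,1) g=2 f=8, (4,2) g=3 f=8, (4,4) g=5 f=8]
step 4: expand (3,5) (f=8, h=3) → closed; open now [(1,1) g=1 f=10, (2,0) g=1 f=10, (2,3) g=4 f=10, (2,4) g=5 f=10, (2,5) g=6 f=10, (3,0) g=2 f=10, (3,6) g=6 f=8, (4,1) g=2 f=8, (4,2) g=3 f=8, (4,4) g=5 f=8]
step 5: expand (3,6) (f=8, h=2) → closed; open now [(1,1) g=1 f=10, (2,0) g=1 f=10, (2,3) g=4 f=10, (2,4) g=5 f=10, (2,5) g=6 f=10, (3,0) g=2 f=10, (4,1) g=2 f=8, (4,2) g=3 f=8, (4,4) g=5 f=8, (4,6) g=7 f=8]

order=[(3,2) → (3,3) → (3,4) → (3,5) → (3,6)]; open=[(1,1) g=1 f=10, (2,0) g=1 f=10, (2,3) g=4 f=10, (2,4) g=5 f=10, (2,5) g=6 f=10, (3,0) g=2 f=10, (4,1) g=2 f=8, (4,2) g=3 f=8, (4,4) g=5 f=8, (4,6) g=7 f=8]; closed=[(2,1), (3,1), (3,2), (3,3), (3,4), (3,5), (3,6)]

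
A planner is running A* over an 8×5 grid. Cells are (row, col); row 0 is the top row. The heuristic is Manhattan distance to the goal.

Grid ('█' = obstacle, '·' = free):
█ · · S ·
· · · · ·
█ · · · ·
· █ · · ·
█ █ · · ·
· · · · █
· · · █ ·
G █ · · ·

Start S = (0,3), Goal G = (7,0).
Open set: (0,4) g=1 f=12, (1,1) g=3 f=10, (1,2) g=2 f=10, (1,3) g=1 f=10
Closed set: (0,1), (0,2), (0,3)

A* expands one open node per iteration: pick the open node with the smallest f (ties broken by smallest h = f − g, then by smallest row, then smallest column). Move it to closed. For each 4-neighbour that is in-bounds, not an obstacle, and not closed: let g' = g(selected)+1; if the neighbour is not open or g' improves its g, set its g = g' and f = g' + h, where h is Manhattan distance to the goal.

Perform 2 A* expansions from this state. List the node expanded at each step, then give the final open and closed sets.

order=[(1,1) → (1,0)]; open=[(0,4) g=1 f=12, (1,2) g=2 f=10, (1,3) g=1 f=10, (2,1) g=4 f=10]; closed=[(0,1), (0,2), (0,3), (1,0), (1,1)]

step 1: expand (1,1) (f=10, h=7) → closed; open now [(0,4) g=1 f=12, (1,0) g=4 f=10, (1,2) g=2 f=10, (1,3) g=1 f=10, (2,1) g=4 f=10]
step 2: expand (1,0) (f=10, h=6) → closed; open now [(0,4) g=1 f=12, (1,2) g=2 f=10, (1,3) g=1 f=10, (2,1) g=4 f=10]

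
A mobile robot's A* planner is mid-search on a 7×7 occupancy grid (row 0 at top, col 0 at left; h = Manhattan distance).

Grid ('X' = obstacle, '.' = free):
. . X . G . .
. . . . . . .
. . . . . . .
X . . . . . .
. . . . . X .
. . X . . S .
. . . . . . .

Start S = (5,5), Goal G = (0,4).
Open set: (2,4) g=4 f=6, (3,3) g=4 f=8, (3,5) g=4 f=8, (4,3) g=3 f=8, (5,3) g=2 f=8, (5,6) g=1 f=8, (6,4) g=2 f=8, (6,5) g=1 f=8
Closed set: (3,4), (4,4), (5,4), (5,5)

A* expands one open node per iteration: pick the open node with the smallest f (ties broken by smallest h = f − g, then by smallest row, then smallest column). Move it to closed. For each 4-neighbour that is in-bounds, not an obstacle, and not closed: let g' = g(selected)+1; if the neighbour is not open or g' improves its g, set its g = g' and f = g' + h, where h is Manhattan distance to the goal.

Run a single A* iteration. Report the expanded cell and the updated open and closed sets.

expanded=(2,4); open=[(1,4) g=5 f=6, (2,3) g=5 f=8, (2,5) g=5 f=8, (3,3) g=4 f=8, (3,5) g=4 f=8, (4,3) g=3 f=8, (5,3) g=2 f=8, (5,6) g=1 f=8, (6,4) g=2 f=8, (6,5) g=1 f=8]; closed=[(2,4), (3,4), (4,4), (5,4), (5,5)]

step 1: expand (2,4) (f=6, h=2) → closed; open now [(1,4) g=5 f=6, (2,3) g=5 f=8, (2,5) g=5 f=8, (3,3) g=4 f=8, (3,5) g=4 f=8, (4,3) g=3 f=8, (5,3) g=2 f=8, (5,6) g=1 f=8, (6,4) g=2 f=8, (6,5) g=1 f=8]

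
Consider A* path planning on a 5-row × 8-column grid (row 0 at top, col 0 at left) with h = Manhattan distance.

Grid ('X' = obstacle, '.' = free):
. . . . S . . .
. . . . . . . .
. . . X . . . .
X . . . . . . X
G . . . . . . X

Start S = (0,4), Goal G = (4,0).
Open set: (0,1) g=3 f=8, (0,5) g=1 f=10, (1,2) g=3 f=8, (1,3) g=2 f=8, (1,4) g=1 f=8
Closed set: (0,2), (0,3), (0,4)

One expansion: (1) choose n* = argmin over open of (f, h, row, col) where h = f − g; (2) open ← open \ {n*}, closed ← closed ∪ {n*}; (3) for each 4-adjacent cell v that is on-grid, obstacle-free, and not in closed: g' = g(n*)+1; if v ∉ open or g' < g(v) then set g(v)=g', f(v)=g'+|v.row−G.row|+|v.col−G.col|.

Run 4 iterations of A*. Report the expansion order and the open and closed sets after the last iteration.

step 1: expand (0,1) (f=8, h=5) → closed; open now [(0,0) g=4 f=8, (0,5) g=1 f=10, (1,1) g=4 f=8, (1,2) g=3 f=8, (1,3) g=2 f=8, (1,4) g=1 f=8]
step 2: expand (0,0) (f=8, h=4) → closed; open now [(0,5) g=1 f=10, (1,0) g=5 f=8, (1,1) g=4 f=8, (1,2) g=3 f=8, (1,3) g=2 f=8, (1,4) g=1 f=8]
step 3: expand (1,0) (f=8, h=3) → closed; open now [(0,5) g=1 f=10, (1,1) g=4 f=8, (1,2) g=3 f=8, (1,3) g=2 f=8, (1,4) g=1 f=8, (2,0) g=6 f=8]
step 4: expand (2,0) (f=8, h=2) → closed; open now [(0,5) g=1 f=10, (1,1) g=4 f=8, (1,2) g=3 f=8, (1,3) g=2 f=8, (1,4) g=1 f=8, (2,1) g=7 f=10]

order=[(0,1) → (0,0) → (1,0) → (2,0)]; open=[(0,5) g=1 f=10, (1,1) g=4 f=8, (1,2) g=3 f=8, (1,3) g=2 f=8, (1,4) g=1 f=8, (2,1) g=7 f=10]; closed=[(0,0), (0,1), (0,2), (0,3), (0,4), (1,0), (2,0)]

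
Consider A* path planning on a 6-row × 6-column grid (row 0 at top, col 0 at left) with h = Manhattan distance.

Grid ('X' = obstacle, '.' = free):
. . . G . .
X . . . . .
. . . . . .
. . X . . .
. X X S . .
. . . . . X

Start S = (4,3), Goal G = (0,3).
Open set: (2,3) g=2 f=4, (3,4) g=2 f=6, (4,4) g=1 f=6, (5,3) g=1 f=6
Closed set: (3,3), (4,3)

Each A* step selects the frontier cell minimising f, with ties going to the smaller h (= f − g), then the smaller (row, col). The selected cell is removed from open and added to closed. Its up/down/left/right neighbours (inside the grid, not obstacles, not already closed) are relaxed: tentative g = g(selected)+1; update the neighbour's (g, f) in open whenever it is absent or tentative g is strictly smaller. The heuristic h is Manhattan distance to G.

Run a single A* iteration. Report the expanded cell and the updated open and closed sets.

expanded=(2,3); open=[(1,3) g=3 f=4, (2,2) g=3 f=6, (2,4) g=3 f=6, (3,4) g=2 f=6, (4,4) g=1 f=6, (5,3) g=1 f=6]; closed=[(2,3), (3,3), (4,3)]

step 1: expand (2,3) (f=4, h=2) → closed; open now [(1,3) g=3 f=4, (2,2) g=3 f=6, (2,4) g=3 f=6, (3,4) g=2 f=6, (4,4) g=1 f=6, (5,3) g=1 f=6]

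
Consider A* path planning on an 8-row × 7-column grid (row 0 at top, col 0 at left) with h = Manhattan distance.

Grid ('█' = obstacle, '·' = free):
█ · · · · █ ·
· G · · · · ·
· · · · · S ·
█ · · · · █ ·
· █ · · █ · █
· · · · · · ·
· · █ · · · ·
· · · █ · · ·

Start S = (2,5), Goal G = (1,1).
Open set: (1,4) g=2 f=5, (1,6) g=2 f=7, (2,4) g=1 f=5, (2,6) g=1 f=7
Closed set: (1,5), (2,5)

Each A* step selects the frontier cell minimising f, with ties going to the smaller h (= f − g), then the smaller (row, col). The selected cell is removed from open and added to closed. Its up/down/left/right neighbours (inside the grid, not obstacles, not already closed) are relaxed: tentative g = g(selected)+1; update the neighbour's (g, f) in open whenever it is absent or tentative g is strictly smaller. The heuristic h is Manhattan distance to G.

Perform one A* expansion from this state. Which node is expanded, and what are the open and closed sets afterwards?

step 1: expand (1,4) (f=5, h=3) → closed; open now [(0,4) g=3 f=7, (1,3) g=3 f=5, (1,6) g=2 f=7, (2,4) g=1 f=5, (2,6) g=1 f=7]

expanded=(1,4); open=[(0,4) g=3 f=7, (1,3) g=3 f=5, (1,6) g=2 f=7, (2,4) g=1 f=5, (2,6) g=1 f=7]; closed=[(1,4), (1,5), (2,5)]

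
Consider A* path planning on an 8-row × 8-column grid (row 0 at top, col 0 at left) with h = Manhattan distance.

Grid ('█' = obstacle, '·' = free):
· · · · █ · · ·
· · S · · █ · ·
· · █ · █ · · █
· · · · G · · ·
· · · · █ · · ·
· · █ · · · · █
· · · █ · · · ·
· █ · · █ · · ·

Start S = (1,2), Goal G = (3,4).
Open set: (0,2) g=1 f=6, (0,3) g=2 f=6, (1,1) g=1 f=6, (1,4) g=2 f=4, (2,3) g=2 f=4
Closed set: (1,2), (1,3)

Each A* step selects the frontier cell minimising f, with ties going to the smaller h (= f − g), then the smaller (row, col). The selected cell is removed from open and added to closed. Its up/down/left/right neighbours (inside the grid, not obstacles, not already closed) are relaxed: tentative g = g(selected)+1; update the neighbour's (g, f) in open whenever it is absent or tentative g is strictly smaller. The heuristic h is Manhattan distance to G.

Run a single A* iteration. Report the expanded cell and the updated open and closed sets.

expanded=(1,4); open=[(0,2) g=1 f=6, (0,3) g=2 f=6, (1,1) g=1 f=6, (2,3) g=2 f=4]; closed=[(1,2), (1,3), (1,4)]

step 1: expand (1,4) (f=4, h=2) → closed; open now [(0,2) g=1 f=6, (0,3) g=2 f=6, (1,1) g=1 f=6, (2,3) g=2 f=4]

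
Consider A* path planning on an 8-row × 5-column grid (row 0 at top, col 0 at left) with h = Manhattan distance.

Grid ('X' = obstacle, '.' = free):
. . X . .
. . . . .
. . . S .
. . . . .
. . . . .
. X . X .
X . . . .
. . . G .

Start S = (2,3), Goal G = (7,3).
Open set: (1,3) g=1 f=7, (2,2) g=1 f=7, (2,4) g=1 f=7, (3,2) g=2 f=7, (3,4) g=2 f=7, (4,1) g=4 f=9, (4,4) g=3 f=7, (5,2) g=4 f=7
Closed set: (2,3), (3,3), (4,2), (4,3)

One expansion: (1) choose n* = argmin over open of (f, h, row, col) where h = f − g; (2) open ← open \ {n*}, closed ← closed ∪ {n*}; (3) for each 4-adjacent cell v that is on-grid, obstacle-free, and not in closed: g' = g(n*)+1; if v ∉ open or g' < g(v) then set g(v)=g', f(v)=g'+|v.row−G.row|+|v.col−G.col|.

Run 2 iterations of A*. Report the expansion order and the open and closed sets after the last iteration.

order=[(5,2) → (6,2)]; open=[(1,3) g=1 f=7, (2,2) g=1 f=7, (2,4) g=1 f=7, (3,2) g=2 f=7, (3,4) g=2 f=7, (4,1) g=4 f=9, (4,4) g=3 f=7, (6,1) g=6 f=9, (6,3) g=6 f=7, (7,2) g=6 f=7]; closed=[(2,3), (3,3), (4,2), (4,3), (5,2), (6,2)]

step 1: expand (5,2) (f=7, h=3) → closed; open now [(1,3) g=1 f=7, (2,2) g=1 f=7, (2,4) g=1 f=7, (3,2) g=2 f=7, (3,4) g=2 f=7, (4,1) g=4 f=9, (4,4) g=3 f=7, (6,2) g=5 f=7]
step 2: expand (6,2) (f=7, h=2) → closed; open now [(1,3) g=1 f=7, (2,2) g=1 f=7, (2,4) g=1 f=7, (3,2) g=2 f=7, (3,4) g=2 f=7, (4,1) g=4 f=9, (4,4) g=3 f=7, (6,1) g=6 f=9, (6,3) g=6 f=7, (7,2) g=6 f=7]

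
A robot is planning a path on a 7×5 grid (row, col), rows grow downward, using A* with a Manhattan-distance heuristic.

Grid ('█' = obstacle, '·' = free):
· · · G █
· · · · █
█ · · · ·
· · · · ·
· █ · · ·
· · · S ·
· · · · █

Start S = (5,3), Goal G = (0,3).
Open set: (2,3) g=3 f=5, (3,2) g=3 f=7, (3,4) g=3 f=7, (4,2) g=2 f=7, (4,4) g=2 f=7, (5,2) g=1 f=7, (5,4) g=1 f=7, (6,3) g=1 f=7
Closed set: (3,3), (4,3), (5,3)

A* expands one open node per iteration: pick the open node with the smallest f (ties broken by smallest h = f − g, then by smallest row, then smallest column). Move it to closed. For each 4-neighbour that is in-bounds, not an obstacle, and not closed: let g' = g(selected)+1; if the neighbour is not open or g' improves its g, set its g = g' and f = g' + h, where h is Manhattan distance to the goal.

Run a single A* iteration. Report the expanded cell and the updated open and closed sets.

expanded=(2,3); open=[(1,3) g=4 f=5, (2,2) g=4 f=7, (2,4) g=4 f=7, (3,2) g=3 f=7, (3,4) g=3 f=7, (4,2) g=2 f=7, (4,4) g=2 f=7, (5,2) g=1 f=7, (5,4) g=1 f=7, (6,3) g=1 f=7]; closed=[(2,3), (3,3), (4,3), (5,3)]

step 1: expand (2,3) (f=5, h=2) → closed; open now [(1,3) g=4 f=5, (2,2) g=4 f=7, (2,4) g=4 f=7, (3,2) g=3 f=7, (3,4) g=3 f=7, (4,2) g=2 f=7, (4,4) g=2 f=7, (5,2) g=1 f=7, (5,4) g=1 f=7, (6,3) g=1 f=7]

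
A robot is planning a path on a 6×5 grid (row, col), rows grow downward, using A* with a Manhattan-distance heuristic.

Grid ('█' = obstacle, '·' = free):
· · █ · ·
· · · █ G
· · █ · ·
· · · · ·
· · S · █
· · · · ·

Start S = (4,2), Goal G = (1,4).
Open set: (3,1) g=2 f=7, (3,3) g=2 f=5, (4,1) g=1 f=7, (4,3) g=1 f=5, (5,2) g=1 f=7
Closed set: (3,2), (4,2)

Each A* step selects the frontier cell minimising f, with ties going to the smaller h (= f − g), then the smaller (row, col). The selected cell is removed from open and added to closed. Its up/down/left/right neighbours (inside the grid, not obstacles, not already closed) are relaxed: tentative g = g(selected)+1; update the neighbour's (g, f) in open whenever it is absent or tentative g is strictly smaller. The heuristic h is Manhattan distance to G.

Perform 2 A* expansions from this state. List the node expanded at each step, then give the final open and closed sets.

step 1: expand (3,3) (f=5, h=3) → closed; open now [(2,3) g=3 f=5, (3,1) g=2 f=7, (3,4) g=3 f=5, (4,1) g=1 f=7, (4,3) g=1 f=5, (5,2) g=1 f=7]
step 2: expand (2,3) (f=5, h=2) → closed; open now [(2,4) g=4 f=5, (3,1) g=2 f=7, (3,4) g=3 f=5, (4,1) g=1 f=7, (4,3) g=1 f=5, (5,2) g=1 f=7]

order=[(3,3) → (2,3)]; open=[(2,4) g=4 f=5, (3,1) g=2 f=7, (3,4) g=3 f=5, (4,1) g=1 f=7, (4,3) g=1 f=5, (5,2) g=1 f=7]; closed=[(2,3), (3,2), (3,3), (4,2)]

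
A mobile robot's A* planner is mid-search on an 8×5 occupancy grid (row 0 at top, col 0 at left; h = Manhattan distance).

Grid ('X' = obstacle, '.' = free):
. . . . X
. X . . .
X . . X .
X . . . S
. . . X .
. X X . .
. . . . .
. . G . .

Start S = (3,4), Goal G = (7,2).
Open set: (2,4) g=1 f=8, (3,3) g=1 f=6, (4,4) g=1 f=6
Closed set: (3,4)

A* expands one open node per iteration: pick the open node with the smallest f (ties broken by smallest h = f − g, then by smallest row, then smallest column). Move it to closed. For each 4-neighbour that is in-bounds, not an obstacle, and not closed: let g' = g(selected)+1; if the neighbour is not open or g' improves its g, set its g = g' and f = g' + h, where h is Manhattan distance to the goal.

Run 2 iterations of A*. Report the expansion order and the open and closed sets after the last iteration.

step 1: expand (3,3) (f=6, h=5) → closed; open now [(2,4) g=1 f=8, (3,2) g=2 f=6, (4,4) g=1 f=6]
step 2: expand (3,2) (f=6, h=4) → closed; open now [(2,2) g=3 f=8, (2,4) g=1 f=8, (3,1) g=3 f=8, (4,2) g=3 f=6, (4,4) g=1 f=6]

order=[(3,3) → (3,2)]; open=[(2,2) g=3 f=8, (2,4) g=1 f=8, (3,1) g=3 f=8, (4,2) g=3 f=6, (4,4) g=1 f=6]; closed=[(3,2), (3,3), (3,4)]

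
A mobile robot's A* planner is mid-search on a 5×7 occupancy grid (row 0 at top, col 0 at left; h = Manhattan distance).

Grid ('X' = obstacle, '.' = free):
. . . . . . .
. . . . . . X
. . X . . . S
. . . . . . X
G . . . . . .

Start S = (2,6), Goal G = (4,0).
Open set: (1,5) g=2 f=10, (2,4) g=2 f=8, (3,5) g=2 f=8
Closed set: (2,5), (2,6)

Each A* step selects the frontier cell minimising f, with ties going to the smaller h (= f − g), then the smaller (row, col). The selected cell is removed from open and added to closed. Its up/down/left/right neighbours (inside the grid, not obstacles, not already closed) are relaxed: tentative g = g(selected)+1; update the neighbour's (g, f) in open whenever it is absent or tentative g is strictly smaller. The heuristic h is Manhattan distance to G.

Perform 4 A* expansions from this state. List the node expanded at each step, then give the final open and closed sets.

step 1: expand (2,4) (f=8, h=6) → closed; open now [(1,4) g=3 f=10, (1,5) g=2 f=10, (2,3) g=3 f=8, (3,4) g=3 f=8, (3,5) g=2 f=8]
step 2: expand (2,3) (f=8, h=5) → closed; open now [(1,3) g=4 f=10, (1,4) g=3 f=10, (1,5) g=2 f=10, (3,3) g=4 f=8, (3,4) g=3 f=8, (3,5) g=2 f=8]
step 3: expand (3,3) (f=8, h=4) → closed; open now [(1,3) g=4 f=10, (1,4) g=3 f=10, (1,5) g=2 f=10, (3,2) g=5 f=8, (3,4) g=3 f=8, (3,5) g=2 f=8, (4,3) g=5 f=8]
step 4: expand (3,2) (f=8, h=3) → closed; open now [(1,3) g=4 f=10, (1,4) g=3 f=10, (1,5) g=2 f=10, (3,1) g=6 f=8, (3,4) g=3 f=8, (3,5) g=2 f=8, (4,2) g=6 f=8, (4,3) g=5 f=8]

order=[(2,4) → (2,3) → (3,3) → (3,2)]; open=[(1,3) g=4 f=10, (1,4) g=3 f=10, (1,5) g=2 f=10, (3,1) g=6 f=8, (3,4) g=3 f=8, (3,5) g=2 f=8, (4,2) g=6 f=8, (4,3) g=5 f=8]; closed=[(2,3), (2,4), (2,5), (2,6), (3,2), (3,3)]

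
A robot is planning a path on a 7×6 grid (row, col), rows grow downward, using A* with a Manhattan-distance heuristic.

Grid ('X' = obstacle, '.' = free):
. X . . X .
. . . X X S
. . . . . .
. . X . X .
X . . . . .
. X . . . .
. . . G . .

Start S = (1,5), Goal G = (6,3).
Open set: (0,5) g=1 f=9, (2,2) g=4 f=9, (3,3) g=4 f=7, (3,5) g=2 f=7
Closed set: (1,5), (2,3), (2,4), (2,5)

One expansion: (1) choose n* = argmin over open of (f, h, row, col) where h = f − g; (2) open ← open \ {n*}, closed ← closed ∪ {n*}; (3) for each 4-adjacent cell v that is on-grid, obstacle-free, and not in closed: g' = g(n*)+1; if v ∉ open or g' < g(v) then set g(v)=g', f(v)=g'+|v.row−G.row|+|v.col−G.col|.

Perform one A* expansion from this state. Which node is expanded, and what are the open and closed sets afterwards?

expanded=(3,3); open=[(0,5) g=1 f=9, (2,2) g=4 f=9, (3,5) g=2 f=7, (4,3) g=5 f=7]; closed=[(1,5), (2,3), (2,4), (2,5), (3,3)]

step 1: expand (3,3) (f=7, h=3) → closed; open now [(0,5) g=1 f=9, (2,2) g=4 f=9, (3,5) g=2 f=7, (4,3) g=5 f=7]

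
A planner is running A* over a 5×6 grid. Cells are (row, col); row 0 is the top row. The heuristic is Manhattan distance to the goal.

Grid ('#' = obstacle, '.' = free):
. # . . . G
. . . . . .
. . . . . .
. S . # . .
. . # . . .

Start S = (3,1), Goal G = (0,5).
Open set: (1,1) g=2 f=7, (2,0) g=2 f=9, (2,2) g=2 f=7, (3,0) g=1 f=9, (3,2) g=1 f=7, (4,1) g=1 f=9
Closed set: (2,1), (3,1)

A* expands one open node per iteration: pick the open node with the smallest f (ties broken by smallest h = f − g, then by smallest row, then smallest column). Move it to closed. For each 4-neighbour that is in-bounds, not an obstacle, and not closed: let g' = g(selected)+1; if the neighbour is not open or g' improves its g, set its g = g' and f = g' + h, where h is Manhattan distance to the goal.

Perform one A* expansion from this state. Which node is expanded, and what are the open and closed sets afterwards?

step 1: expand (1,1) (f=7, h=5) → closed; open now [(1,0) g=3 f=9, (1,2) g=3 f=7, (2,0) g=2 f=9, (2,2) g=2 f=7, (3,0) g=1 f=9, (3,2) g=1 f=7, (4,1) g=1 f=9]

expanded=(1,1); open=[(1,0) g=3 f=9, (1,2) g=3 f=7, (2,0) g=2 f=9, (2,2) g=2 f=7, (3,0) g=1 f=9, (3,2) g=1 f=7, (4,1) g=1 f=9]; closed=[(1,1), (2,1), (3,1)]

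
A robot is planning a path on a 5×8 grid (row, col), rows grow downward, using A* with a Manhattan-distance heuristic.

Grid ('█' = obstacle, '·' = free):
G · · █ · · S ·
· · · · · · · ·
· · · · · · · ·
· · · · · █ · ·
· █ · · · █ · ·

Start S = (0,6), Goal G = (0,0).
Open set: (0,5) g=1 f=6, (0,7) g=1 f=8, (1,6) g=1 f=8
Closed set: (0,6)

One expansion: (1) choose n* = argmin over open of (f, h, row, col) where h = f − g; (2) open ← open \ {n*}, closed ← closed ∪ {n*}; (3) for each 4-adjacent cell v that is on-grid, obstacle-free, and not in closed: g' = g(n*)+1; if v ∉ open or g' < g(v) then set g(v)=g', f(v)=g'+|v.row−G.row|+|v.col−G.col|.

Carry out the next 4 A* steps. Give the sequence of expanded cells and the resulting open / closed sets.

order=[(0,5) → (0,4) → (1,4) → (1,3)]; open=[(0,7) g=1 f=8, (1,2) g=5 f=8, (1,5) g=2 f=8, (1,6) g=1 f=8, (2,3) g=5 f=10, (2,4) g=4 f=10]; closed=[(0,4), (0,5), (0,6), (1,3), (1,4)]

step 1: expand (0,5) (f=6, h=5) → closed; open now [(0,4) g=2 f=6, (0,7) g=1 f=8, (1,5) g=2 f=8, (1,6) g=1 f=8]
step 2: expand (0,4) (f=6, h=4) → closed; open now [(0,7) g=1 f=8, (1,4) g=3 f=8, (1,5) g=2 f=8, (1,6) g=1 f=8]
step 3: expand (1,4) (f=8, h=5) → closed; open now [(0,7) g=1 f=8, (1,3) g=4 f=8, (1,5) g=2 f=8, (1,6) g=1 f=8, (2,4) g=4 f=10]
step 4: expand (1,3) (f=8, h=4) → closed; open now [(0,7) g=1 f=8, (1,2) g=5 f=8, (1,5) g=2 f=8, (1,6) g=1 f=8, (2,3) g=5 f=10, (2,4) g=4 f=10]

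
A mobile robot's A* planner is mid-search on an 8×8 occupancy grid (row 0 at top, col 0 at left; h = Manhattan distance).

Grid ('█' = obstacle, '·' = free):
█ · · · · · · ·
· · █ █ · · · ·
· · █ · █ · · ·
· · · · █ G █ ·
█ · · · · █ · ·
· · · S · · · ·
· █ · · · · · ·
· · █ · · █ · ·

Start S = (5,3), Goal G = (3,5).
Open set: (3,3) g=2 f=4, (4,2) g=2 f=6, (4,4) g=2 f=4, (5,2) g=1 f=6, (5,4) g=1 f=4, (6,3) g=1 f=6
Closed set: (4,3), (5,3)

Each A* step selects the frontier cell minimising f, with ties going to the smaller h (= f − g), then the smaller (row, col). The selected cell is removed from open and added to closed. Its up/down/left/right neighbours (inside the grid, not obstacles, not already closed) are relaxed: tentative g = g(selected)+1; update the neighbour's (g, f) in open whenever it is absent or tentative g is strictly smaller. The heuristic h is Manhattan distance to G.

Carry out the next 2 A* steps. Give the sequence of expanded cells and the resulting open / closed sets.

step 1: expand (3,3) (f=4, h=2) → closed; open now [(2,3) g=3 f=6, (3,2) g=3 f=6, (4,2) g=2 f=6, (4,4) g=2 f=4, (5,2) g=1 f=6, (5,4) g=1 f=4, (6,3) g=1 f=6]
step 2: expand (4,4) (f=4, h=2) → closed; open now [(2,3) g=3 f=6, (3,2) g=3 f=6, (4,2) g=2 f=6, (5,2) g=1 f=6, (5,4) g=1 f=4, (6,3) g=1 f=6]

order=[(3,3) → (4,4)]; open=[(2,3) g=3 f=6, (3,2) g=3 f=6, (4,2) g=2 f=6, (5,2) g=1 f=6, (5,4) g=1 f=4, (6,3) g=1 f=6]; closed=[(3,3), (4,3), (4,4), (5,3)]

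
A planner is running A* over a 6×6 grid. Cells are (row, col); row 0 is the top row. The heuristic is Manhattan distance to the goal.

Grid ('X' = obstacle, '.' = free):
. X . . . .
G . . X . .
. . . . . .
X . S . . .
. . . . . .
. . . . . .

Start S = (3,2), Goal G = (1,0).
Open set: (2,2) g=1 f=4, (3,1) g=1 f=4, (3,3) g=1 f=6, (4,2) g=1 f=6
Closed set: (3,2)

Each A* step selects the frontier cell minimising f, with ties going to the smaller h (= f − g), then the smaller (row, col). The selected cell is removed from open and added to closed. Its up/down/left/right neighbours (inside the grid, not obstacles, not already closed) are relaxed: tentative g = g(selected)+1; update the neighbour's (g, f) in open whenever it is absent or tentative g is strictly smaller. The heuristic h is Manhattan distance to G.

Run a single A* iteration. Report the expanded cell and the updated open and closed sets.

expanded=(2,2); open=[(1,2) g=2 f=4, (2,1) g=2 f=4, (2,3) g=2 f=6, (3,1) g=1 f=4, (3,3) g=1 f=6, (4,2) g=1 f=6]; closed=[(2,2), (3,2)]

step 1: expand (2,2) (f=4, h=3) → closed; open now [(1,2) g=2 f=4, (2,1) g=2 f=4, (2,3) g=2 f=6, (3,1) g=1 f=4, (3,3) g=1 f=6, (4,2) g=1 f=6]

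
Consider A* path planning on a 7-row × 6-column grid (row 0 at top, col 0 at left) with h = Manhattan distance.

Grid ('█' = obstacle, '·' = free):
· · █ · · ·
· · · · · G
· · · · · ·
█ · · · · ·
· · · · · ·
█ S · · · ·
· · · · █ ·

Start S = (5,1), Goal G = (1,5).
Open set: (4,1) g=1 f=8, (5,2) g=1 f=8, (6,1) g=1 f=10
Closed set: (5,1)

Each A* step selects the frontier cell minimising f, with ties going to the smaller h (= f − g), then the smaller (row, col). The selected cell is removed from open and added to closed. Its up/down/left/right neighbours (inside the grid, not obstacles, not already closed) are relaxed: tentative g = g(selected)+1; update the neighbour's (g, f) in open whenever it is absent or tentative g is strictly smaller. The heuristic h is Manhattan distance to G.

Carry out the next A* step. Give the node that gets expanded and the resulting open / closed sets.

step 1: expand (4,1) (f=8, h=7) → closed; open now [(3,1) g=2 f=8, (4,0) g=2 f=10, (4,2) g=2 f=8, (5,2) g=1 f=8, (6,1) g=1 f=10]

expanded=(4,1); open=[(3,1) g=2 f=8, (4,0) g=2 f=10, (4,2) g=2 f=8, (5,2) g=1 f=8, (6,1) g=1 f=10]; closed=[(4,1), (5,1)]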